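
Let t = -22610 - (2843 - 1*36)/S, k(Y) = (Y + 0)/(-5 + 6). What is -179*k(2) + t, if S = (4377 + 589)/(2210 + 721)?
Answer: -122286405/4966 ≈ -24625.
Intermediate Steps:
S = 4966/2931 ≈ 1.6943
k(Y) = Y (k(Y) = Y/1 = Y*1 = Y)
t = -120508577/4966 (t = -22610 - (2843 - 1*36)/4966/2931 = -22610 - (2843 - 36)*2931/4966 = -22610 - 2807*2931/4966 = -22610 - 1*8227317/4966 = -22610 - 8227317/4966 = -120508577/4966 ≈ -24267.)
-179*k(2) + t = -179*2 - 120508577/4966 = -358 - 120508577/4966 = -122286405/4966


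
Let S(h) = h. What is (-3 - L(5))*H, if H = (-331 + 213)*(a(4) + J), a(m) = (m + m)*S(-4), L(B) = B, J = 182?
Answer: 141600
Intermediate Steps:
a(m) = -8*m (a(m) = (m + m)*(-4) = (2*m)*(-4) = -8*m)
H = -17700 (H = (-331 + 213)*(-8*4 + 182) = -118*(-32 + 182) = -118*150 = -17700)
(-3 - L(5))*H = (-3 - 1*5)*(-17700) = (-3 - 5)*(-17700) = -8*(-17700) = 141600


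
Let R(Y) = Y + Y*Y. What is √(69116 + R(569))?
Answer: √393446 ≈ 627.25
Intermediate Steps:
R(Y) = Y + Y²
√(69116 + R(569)) = √(69116 + 569*(1 + 569)) = √(69116 + 569*570) = √(69116 + 324330) = √393446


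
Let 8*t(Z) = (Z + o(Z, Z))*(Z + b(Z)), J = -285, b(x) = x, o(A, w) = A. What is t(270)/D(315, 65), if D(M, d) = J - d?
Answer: -729/7 ≈ -104.14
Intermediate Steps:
D(M, d) = -285 - d
t(Z) = Z**2/2 (t(Z) = ((Z + Z)*(Z + Z))/8 = ((2*Z)*(2*Z))/8 = (4*Z**2)/8 = Z**2/2)
t(270)/D(315, 65) = ((1/2)*270**2)/(-285 - 1*65) = ((1/2)*72900)/(-285 - 65) = 36450/(-350) = 36450*(-1/350) = -729/7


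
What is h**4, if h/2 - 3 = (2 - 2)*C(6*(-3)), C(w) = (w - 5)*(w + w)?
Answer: 1296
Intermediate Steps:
C(w) = 2*w*(-5 + w) (C(w) = (-5 + w)*(2*w) = 2*w*(-5 + w))
h = 6 (h = 6 + 2*((2 - 2)*(2*(6*(-3))*(-5 + 6*(-3)))) = 6 + 2*(0*(2*(-18)*(-5 - 18))) = 6 + 2*(0*(2*(-18)*(-23))) = 6 + 2*(0*828) = 6 + 2*0 = 6 + 0 = 6)
h**4 = 6**4 = 1296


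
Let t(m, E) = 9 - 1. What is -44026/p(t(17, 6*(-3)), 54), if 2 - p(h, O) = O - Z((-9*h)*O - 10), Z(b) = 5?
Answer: 44026/47 ≈ 936.72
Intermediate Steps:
t(m, E) = 8
p(h, O) = 7 - O (p(h, O) = 2 - (O - 1*5) = 2 - (O - 5) = 2 - (-5 + O) = 2 + (5 - O) = 7 - O)
-44026/p(t(17, 6*(-3)), 54) = -44026/(7 - 1*54) = -44026/(7 - 54) = -44026/(-47) = -44026*(-1/47) = 44026/47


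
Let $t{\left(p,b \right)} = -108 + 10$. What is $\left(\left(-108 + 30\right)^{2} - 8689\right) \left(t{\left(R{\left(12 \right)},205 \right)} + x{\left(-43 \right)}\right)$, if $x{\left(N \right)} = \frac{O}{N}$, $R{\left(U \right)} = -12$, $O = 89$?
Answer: $\frac{11209315}{43} \approx 2.6068 \cdot 10^{5}$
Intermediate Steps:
$x{\left(N \right)} = \frac{89}{N}$
$t{\left(p,b \right)} = -98$
$\left(\left(-108 + 30\right)^{2} - 8689\right) \left(t{\left(R{\left(12 \right)},205 \right)} + x{\left(-43 \right)}\right) = \left(\left(-108 + 30\right)^{2} - 8689\right) \left(-98 + \frac{89}{-43}\right) = \left(\left(-78\right)^{2} - 8689\right) \left(-98 + 89 \left(- \frac{1}{43}\right)\right) = \left(6084 - 8689\right) \left(-98 - \frac{89}{43}\right) = \left(-2605\right) \left(- \frac{4303}{43}\right) = \frac{11209315}{43}$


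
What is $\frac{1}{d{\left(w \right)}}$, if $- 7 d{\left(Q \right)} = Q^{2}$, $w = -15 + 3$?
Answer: $- \frac{7}{144} \approx -0.048611$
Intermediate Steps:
$w = -12$
$d{\left(Q \right)} = - \frac{Q^{2}}{7}$
$\frac{1}{d{\left(w \right)}} = \frac{1}{\left(- \frac{1}{7}\right) \left(-12\right)^{2}} = \frac{1}{\left(- \frac{1}{7}\right) 144} = \frac{1}{- \frac{144}{7}} = - \frac{7}{144}$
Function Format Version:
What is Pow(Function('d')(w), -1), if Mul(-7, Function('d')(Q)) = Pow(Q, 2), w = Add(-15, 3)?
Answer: Rational(-7, 144) ≈ -0.048611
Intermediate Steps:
w = -12
Function('d')(Q) = Mul(Rational(-1, 7), Pow(Q, 2))
Pow(Function('d')(w), -1) = Pow(Mul(Rational(-1, 7), Pow(-12, 2)), -1) = Pow(Mul(Rational(-1, 7), 144), -1) = Pow(Rational(-144, 7), -1) = Rational(-7, 144)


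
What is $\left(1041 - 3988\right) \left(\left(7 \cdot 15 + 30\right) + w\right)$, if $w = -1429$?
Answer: $3813418$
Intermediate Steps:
$\left(1041 - 3988\right) \left(\left(7 \cdot 15 + 30\right) + w\right) = \left(1041 - 3988\right) \left(\left(7 \cdot 15 + 30\right) - 1429\right) = - 2947 \left(\left(105 + 30\right) - 1429\right) = - 2947 \left(135 - 1429\right) = \left(-2947\right) \left(-1294\right) = 3813418$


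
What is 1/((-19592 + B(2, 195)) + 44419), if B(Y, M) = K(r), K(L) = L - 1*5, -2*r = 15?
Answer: 2/49629 ≈ 4.0299e-5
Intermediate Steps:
r = -15/2 (r = -½*15 = -15/2 ≈ -7.5000)
K(L) = -5 + L (K(L) = L - 5 = -5 + L)
B(Y, M) = -25/2 (B(Y, M) = -5 - 15/2 = -25/2)
1/((-19592 + B(2, 195)) + 44419) = 1/((-19592 - 25/2) + 44419) = 1/(-39209/2 + 44419) = 1/(49629/2) = 2/49629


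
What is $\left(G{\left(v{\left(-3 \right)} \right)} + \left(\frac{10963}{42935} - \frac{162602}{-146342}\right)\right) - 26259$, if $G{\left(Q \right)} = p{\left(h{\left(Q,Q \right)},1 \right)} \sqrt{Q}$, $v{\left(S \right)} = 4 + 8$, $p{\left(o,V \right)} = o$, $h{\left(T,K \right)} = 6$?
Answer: $- \frac{82490899771107}{3141596885} + 12 \sqrt{3} \approx -26237.0$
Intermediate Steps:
$v{\left(S \right)} = 12$
$G{\left(Q \right)} = 6 \sqrt{Q}$
$\left(G{\left(v{\left(-3 \right)} \right)} + \left(\frac{10963}{42935} - \frac{162602}{-146342}\right)\right) - 26259 = \left(6 \sqrt{12} + \left(\frac{10963}{42935} - \frac{162602}{-146342}\right)\right) - 26259 = \left(6 \cdot 2 \sqrt{3} + \left(10963 \cdot \frac{1}{42935} - - \frac{81301}{73171}\right)\right) - 26259 = \left(12 \sqrt{3} + \left(\frac{10963}{42935} + \frac{81301}{73171}\right)\right) - 26259 = \left(12 \sqrt{3} + \frac{4292832108}{3141596885}\right) - 26259 = \left(\frac{4292832108}{3141596885} + 12 \sqrt{3}\right) - 26259 = - \frac{82490899771107}{3141596885} + 12 \sqrt{3}$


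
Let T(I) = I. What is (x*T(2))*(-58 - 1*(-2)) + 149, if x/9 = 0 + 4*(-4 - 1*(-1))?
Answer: 12245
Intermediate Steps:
x = -108 (x = 9*(0 + 4*(-4 - 1*(-1))) = 9*(0 + 4*(-4 + 1)) = 9*(0 + 4*(-3)) = 9*(0 - 12) = 9*(-12) = -108)
(x*T(2))*(-58 - 1*(-2)) + 149 = (-108*2)*(-58 - 1*(-2)) + 149 = -216*(-58 + 2) + 149 = -216*(-56) + 149 = 12096 + 149 = 12245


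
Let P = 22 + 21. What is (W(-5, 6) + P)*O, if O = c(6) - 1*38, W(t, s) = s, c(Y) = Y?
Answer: -1568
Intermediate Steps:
P = 43
O = -32 (O = 6 - 1*38 = 6 - 38 = -32)
(W(-5, 6) + P)*O = (6 + 43)*(-32) = 49*(-32) = -1568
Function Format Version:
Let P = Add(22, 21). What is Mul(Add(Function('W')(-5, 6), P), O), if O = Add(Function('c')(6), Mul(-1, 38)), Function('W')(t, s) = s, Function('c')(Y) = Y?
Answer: -1568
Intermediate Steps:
P = 43
O = -32 (O = Add(6, Mul(-1, 38)) = Add(6, -38) = -32)
Mul(Add(Function('W')(-5, 6), P), O) = Mul(Add(6, 43), -32) = Mul(49, -32) = -1568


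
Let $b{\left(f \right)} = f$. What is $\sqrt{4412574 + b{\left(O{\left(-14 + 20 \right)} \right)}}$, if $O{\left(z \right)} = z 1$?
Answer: $2 \sqrt{1103145} \approx 2100.6$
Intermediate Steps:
$O{\left(z \right)} = z$
$\sqrt{4412574 + b{\left(O{\left(-14 + 20 \right)} \right)}} = \sqrt{4412574 + \left(-14 + 20\right)} = \sqrt{4412574 + 6} = \sqrt{4412580} = 2 \sqrt{1103145}$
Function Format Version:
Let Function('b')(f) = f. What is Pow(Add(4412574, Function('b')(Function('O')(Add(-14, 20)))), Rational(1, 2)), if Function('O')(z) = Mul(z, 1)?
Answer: Mul(2, Pow(1103145, Rational(1, 2))) ≈ 2100.6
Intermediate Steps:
Function('O')(z) = z
Pow(Add(4412574, Function('b')(Function('O')(Add(-14, 20)))), Rational(1, 2)) = Pow(Add(4412574, Add(-14, 20)), Rational(1, 2)) = Pow(Add(4412574, 6), Rational(1, 2)) = Pow(4412580, Rational(1, 2)) = Mul(2, Pow(1103145, Rational(1, 2)))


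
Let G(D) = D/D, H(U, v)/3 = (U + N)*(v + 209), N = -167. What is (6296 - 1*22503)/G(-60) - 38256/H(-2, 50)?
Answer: -709383845/43771 ≈ -16207.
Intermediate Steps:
H(U, v) = 3*(-167 + U)*(209 + v) (H(U, v) = 3*((U - 167)*(v + 209)) = 3*((-167 + U)*(209 + v)) = 3*(-167 + U)*(209 + v))
G(D) = 1
(6296 - 1*22503)/G(-60) - 38256/H(-2, 50) = (6296 - 1*22503)/1 - 38256/(-104709 - 501*50 + 627*(-2) + 3*(-2)*50) = (6296 - 22503)*1 - 38256/(-104709 - 25050 - 1254 - 300) = -16207*1 - 38256/(-131313) = -16207 - 38256*(-1/131313) = -16207 + 12752/43771 = -709383845/43771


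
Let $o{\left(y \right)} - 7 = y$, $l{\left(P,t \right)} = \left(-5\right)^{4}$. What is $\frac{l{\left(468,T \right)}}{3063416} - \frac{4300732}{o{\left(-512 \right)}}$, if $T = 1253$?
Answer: $\frac{13174931536137}{1547025080} \approx 8516.3$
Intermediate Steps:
$l{\left(P,t \right)} = 625$
$o{\left(y \right)} = 7 + y$
$\frac{l{\left(468,T \right)}}{3063416} - \frac{4300732}{o{\left(-512 \right)}} = \frac{625}{3063416} - \frac{4300732}{7 - 512} = 625 \cdot \frac{1}{3063416} - \frac{4300732}{-505} = \frac{625}{3063416} - - \frac{4300732}{505} = \frac{625}{3063416} + \frac{4300732}{505} = \frac{13174931536137}{1547025080}$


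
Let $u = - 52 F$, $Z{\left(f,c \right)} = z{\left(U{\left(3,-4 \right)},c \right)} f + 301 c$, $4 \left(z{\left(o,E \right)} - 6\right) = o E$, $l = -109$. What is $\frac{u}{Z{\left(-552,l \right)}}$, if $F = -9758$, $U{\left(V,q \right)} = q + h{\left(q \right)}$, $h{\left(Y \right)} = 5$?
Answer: $- \frac{507416}{21079} \approx -24.072$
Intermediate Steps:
$U{\left(V,q \right)} = 5 + q$ ($U{\left(V,q \right)} = q + 5 = 5 + q$)
$z{\left(o,E \right)} = 6 + \frac{E o}{4}$ ($z{\left(o,E \right)} = 6 + \frac{o E}{4} = 6 + \frac{E o}{4}$)
$Z{\left(f,c \right)} = 301 c + f \left(6 + \frac{c}{4}\right)$ ($Z{\left(f,c \right)} = \left(6 + \frac{c \left(5 - 4\right)}{4}\right) f + 301 c = \left(6 + \frac{1}{4} c 1\right) f + 301 c = \left(6 + \frac{c}{4}\right) f + 301 c = f \left(6 + \frac{c}{4}\right) + 301 c = 301 c + f \left(6 + \frac{c}{4}\right)$)
$u = 507416$ ($u = \left(-52\right) \left(-9758\right) = 507416$)
$\frac{u}{Z{\left(-552,l \right)}} = \frac{507416}{301 \left(-109\right) + \frac{1}{4} \left(-552\right) \left(24 - 109\right)} = \frac{507416}{-32809 + \frac{1}{4} \left(-552\right) \left(-85\right)} = \frac{507416}{-32809 + 11730} = \frac{507416}{-21079} = 507416 \left(- \frac{1}{21079}\right) = - \frac{507416}{21079}$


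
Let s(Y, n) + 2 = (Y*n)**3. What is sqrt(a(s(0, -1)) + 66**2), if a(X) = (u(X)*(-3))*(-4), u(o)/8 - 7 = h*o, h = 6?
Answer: 2*sqrt(969) ≈ 62.258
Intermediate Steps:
s(Y, n) = -2 + Y**3*n**3 (s(Y, n) = -2 + (Y*n)**3 = -2 + Y**3*n**3)
u(o) = 56 + 48*o (u(o) = 56 + 8*(6*o) = 56 + 48*o)
a(X) = 672 + 576*X (a(X) = ((56 + 48*X)*(-3))*(-4) = (-168 - 144*X)*(-4) = 672 + 576*X)
sqrt(a(s(0, -1)) + 66**2) = sqrt((672 + 576*(-2 + 0**3*(-1)**3)) + 66**2) = sqrt((672 + 576*(-2 + 0*(-1))) + 4356) = sqrt((672 + 576*(-2 + 0)) + 4356) = sqrt((672 + 576*(-2)) + 4356) = sqrt((672 - 1152) + 4356) = sqrt(-480 + 4356) = sqrt(3876) = 2*sqrt(969)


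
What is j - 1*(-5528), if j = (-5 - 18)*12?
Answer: 5252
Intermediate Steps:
j = -276 (j = -23*12 = -276)
j - 1*(-5528) = -276 - 1*(-5528) = -276 + 5528 = 5252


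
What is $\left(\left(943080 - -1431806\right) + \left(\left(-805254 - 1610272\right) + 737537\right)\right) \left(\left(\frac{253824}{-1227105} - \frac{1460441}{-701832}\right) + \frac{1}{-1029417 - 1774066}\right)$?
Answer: $\frac{116788167878902994791521}{89422962684770440} \approx 1.306 \cdot 10^{6}$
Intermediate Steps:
$\left(\left(943080 - -1431806\right) + \left(\left(-805254 - 1610272\right) + 737537\right)\right) \left(\left(\frac{253824}{-1227105} - \frac{1460441}{-701832}\right) + \frac{1}{-1029417 - 1774066}\right) = \left(\left(943080 + 1431806\right) + \left(-2415526 + 737537\right)\right) \left(\left(253824 \left(- \frac{1}{1227105}\right) - - \frac{1460441}{701832}\right) + \frac{1}{-2803483}\right) = \left(2374886 - 1677989\right) \left(\left(- \frac{84608}{409035} + \frac{1460441}{701832}\right) - \frac{1}{2803483}\right) = 696897 \left(\frac{59776764731}{31897094680} - \frac{1}{2803483}\right) = 696897 \cdot \frac{167583111821263393}{89422962684770440} = \frac{116788167878902994791521}{89422962684770440}$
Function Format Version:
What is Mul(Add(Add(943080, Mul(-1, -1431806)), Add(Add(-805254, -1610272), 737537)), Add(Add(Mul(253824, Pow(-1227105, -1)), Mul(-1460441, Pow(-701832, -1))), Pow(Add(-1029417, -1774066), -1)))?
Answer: Rational(116788167878902994791521, 89422962684770440) ≈ 1.3060e+6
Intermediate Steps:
Mul(Add(Add(943080, Mul(-1, -1431806)), Add(Add(-805254, -1610272), 737537)), Add(Add(Mul(253824, Pow(-1227105, -1)), Mul(-1460441, Pow(-701832, -1))), Pow(Add(-1029417, -1774066), -1))) = Mul(Add(Add(943080, 1431806), Add(-2415526, 737537)), Add(Add(Mul(253824, Rational(-1, 1227105)), Mul(-1460441, Rational(-1, 701832))), Pow(-2803483, -1))) = Mul(Add(2374886, -1677989), Add(Add(Rational(-84608, 409035), Rational(1460441, 701832)), Rational(-1, 2803483))) = Mul(696897, Add(Rational(59776764731, 31897094680), Rational(-1, 2803483))) = Mul(696897, Rational(167583111821263393, 89422962684770440)) = Rational(116788167878902994791521, 89422962684770440)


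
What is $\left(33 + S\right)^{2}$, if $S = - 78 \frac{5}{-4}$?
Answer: $\frac{68121}{4} \approx 17030.0$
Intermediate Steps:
$S = \frac{195}{2}$ ($S = - 78 \cdot 5 \left(- \frac{1}{4}\right) = \left(-78\right) \left(- \frac{5}{4}\right) = \frac{195}{2} \approx 97.5$)
$\left(33 + S\right)^{2} = \left(33 + \frac{195}{2}\right)^{2} = \left(\frac{261}{2}\right)^{2} = \frac{68121}{4}$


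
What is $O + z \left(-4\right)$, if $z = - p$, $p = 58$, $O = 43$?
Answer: $275$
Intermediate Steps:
$z = -58$ ($z = \left(-1\right) 58 = -58$)
$O + z \left(-4\right) = 43 - -232 = 43 + 232 = 275$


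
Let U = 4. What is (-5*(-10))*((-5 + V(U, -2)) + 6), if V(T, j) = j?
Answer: -50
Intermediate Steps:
(-5*(-10))*((-5 + V(U, -2)) + 6) = (-5*(-10))*((-5 - 2) + 6) = 50*(-7 + 6) = 50*(-1) = -50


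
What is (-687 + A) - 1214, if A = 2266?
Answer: 365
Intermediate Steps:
(-687 + A) - 1214 = (-687 + 2266) - 1214 = 1579 - 1214 = 365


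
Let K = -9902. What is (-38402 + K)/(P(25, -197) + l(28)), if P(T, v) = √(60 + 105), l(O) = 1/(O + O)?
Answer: 2705024/517439 - 151481344*√165/517439 ≈ -3755.2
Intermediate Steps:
l(O) = 1/(2*O)
P(T, v) = √165
(-38402 + K)/(P(25, -197) + l(28)) = (-38402 - 9902)/(√165 + (½)/28) = -48304/(√165 + (½)*(1/28)) = -48304/(√165 + 1/56) = -48304/(1/56 + √165)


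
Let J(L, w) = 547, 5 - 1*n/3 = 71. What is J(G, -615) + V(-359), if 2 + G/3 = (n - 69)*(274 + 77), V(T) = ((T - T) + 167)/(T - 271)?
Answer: 344443/630 ≈ 546.73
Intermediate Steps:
V(T) = 167/(-271 + T) (V(T) = (0 + 167)/(-271 + T) = 167/(-271 + T))
n = -198 (n = 15 - 3*71 = 15 - 213 = -198)
G = -281157 (G = -6 + 3*((-198 - 69)*(274 + 77)) = -6 + 3*(-267*351) = -6 + 3*(-93717) = -6 - 281151 = -281157)
J(G, -615) + V(-359) = 547 + 167/(-271 - 359) = 547 + 167/(-630) = 547 + 167*(-1/630) = 547 - 167/630 = 344443/630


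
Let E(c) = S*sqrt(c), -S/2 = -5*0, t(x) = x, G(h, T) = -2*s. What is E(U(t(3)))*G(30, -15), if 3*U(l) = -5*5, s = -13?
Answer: 0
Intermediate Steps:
G(h, T) = 26 (G(h, T) = -2*(-13) = 26)
S = 0 (S = -(-10)*0 = -2*0 = 0)
U(l) = -25/3 (U(l) = (-5*5)/3 = (1/3)*(-25) = -25/3)
E(c) = 0 (E(c) = 0*sqrt(c) = 0)
E(U(t(3)))*G(30, -15) = 0*26 = 0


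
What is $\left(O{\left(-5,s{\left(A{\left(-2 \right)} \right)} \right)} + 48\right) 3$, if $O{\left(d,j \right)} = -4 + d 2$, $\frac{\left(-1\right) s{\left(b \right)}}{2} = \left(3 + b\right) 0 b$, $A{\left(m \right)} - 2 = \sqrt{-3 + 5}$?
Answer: $102$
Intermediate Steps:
$A{\left(m \right)} = 2 + \sqrt{2}$ ($A{\left(m \right)} = 2 + \sqrt{-3 + 5} = 2 + \sqrt{2}$)
$s{\left(b \right)} = 0$ ($s{\left(b \right)} = - 2 \left(3 + b\right) 0 b = - 2 \cdot 0 b = \left(-2\right) 0 = 0$)
$O{\left(d,j \right)} = -4 + 2 d$
$\left(O{\left(-5,s{\left(A{\left(-2 \right)} \right)} \right)} + 48\right) 3 = \left(\left(-4 + 2 \left(-5\right)\right) + 48\right) 3 = \left(\left(-4 - 10\right) + 48\right) 3 = \left(-14 + 48\right) 3 = 34 \cdot 3 = 102$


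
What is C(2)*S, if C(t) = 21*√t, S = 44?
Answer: 924*√2 ≈ 1306.7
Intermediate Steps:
C(2)*S = (21*√2)*44 = 924*√2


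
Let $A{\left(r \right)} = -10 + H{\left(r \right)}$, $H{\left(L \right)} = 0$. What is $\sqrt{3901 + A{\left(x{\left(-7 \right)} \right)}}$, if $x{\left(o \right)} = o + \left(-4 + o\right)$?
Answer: $\sqrt{3891} \approx 62.378$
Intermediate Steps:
$x{\left(o \right)} = -4 + 2 o$
$A{\left(r \right)} = -10$ ($A{\left(r \right)} = -10 + 0 = -10$)
$\sqrt{3901 + A{\left(x{\left(-7 \right)} \right)}} = \sqrt{3901 - 10} = \sqrt{3891}$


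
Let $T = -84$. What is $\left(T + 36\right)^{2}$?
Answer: $2304$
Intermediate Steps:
$\left(T + 36\right)^{2} = \left(-84 + 36\right)^{2} = \left(-48\right)^{2} = 2304$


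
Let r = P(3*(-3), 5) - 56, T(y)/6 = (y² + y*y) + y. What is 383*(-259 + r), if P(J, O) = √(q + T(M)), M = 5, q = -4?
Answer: -120645 + 383*√326 ≈ -1.1373e+5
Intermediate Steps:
T(y) = 6*y + 12*y² (T(y) = 6*((y² + y*y) + y) = 6*((y² + y²) + y) = 6*(2*y² + y) = 6*(y + 2*y²) = 6*y + 12*y²)
P(J, O) = √326 (P(J, O) = √(-4 + 6*5*(1 + 2*5)) = √(-4 + 6*5*(1 + 10)) = √(-4 + 6*5*11) = √(-4 + 330) = √326)
r = -56 + √326 (r = √326 - 56 = -56 + √326 ≈ -37.945)
383*(-259 + r) = 383*(-259 + (-56 + √326)) = 383*(-315 + √326) = -120645 + 383*√326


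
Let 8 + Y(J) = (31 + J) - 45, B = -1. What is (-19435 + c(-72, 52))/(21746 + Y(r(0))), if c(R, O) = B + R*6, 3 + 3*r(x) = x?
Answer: -19868/21723 ≈ -0.91461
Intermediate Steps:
r(x) = -1 + x/3
Y(J) = -22 + J (Y(J) = -8 + ((31 + J) - 45) = -8 + (-14 + J) = -22 + J)
c(R, O) = -1 + 6*R (c(R, O) = -1 + R*6 = -1 + 6*R)
(-19435 + c(-72, 52))/(21746 + Y(r(0))) = (-19435 + (-1 + 6*(-72)))/(21746 + (-22 + (-1 + (1/3)*0))) = (-19435 + (-1 - 432))/(21746 + (-22 + (-1 + 0))) = (-19435 - 433)/(21746 + (-22 - 1)) = -19868/(21746 - 23) = -19868/21723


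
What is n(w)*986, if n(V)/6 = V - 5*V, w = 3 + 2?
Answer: -118320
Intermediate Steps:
w = 5
n(V) = -24*V (n(V) = 6*(V - 5*V) = 6*(-4*V) = -24*V)
n(w)*986 = -24*5*986 = -120*986 = -118320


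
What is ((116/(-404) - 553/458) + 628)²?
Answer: 839891927230321/2139802564 ≈ 3.9251e+5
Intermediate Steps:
((116/(-404) - 553/458) + 628)² = ((116*(-1/404) - 553*1/458) + 628)² = ((-29/101 - 553/458) + 628)² = (-69135/46258 + 628)² = (28980889/46258)² = 839891927230321/2139802564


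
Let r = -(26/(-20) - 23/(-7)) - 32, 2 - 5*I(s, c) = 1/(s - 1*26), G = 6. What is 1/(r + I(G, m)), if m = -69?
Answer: -700/23503 ≈ -0.029783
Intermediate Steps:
I(s, c) = 2/5 - 1/(5*(-26 + s)) (I(s, c) = 2/5 - 1/(5*(s - 1*26)) = 2/5 - 1/(5*(s - 26)) = 2/5 - 1/(5*(-26 + s)))
r = -2379/70 (r = -(26*(-1/20) - 23*(-1/7)) - 32 = -(-13/10 + 23/7) - 32 = -1*139/70 - 32 = -139/70 - 32 = -2379/70 ≈ -33.986)
1/(r + I(G, m)) = 1/(-2379/70 + (-53 + 2*6)/(5*(-26 + 6))) = 1/(-2379/70 + (1/5)*(-53 + 12)/(-20)) = 1/(-2379/70 + (1/5)*(-1/20)*(-41)) = 1/(-2379/70 + 41/100) = 1/(-23503/700) = -700/23503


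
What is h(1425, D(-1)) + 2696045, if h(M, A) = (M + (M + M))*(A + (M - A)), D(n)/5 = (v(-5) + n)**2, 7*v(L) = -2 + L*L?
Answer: 8787920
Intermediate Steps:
v(L) = -2/7 + L**2/7 (v(L) = (-2 + L*L)/7 = (-2 + L**2)/7 = -2/7 + L**2/7)
D(n) = 5*(23/7 + n)**2 (D(n) = 5*((-2/7 + (1/7)*(-5)**2) + n)**2 = 5*((-2/7 + (1/7)*25) + n)**2 = 5*((-2/7 + 25/7) + n)**2 = 5*(23/7 + n)**2)
h(M, A) = 3*M**2 (h(M, A) = (M + 2*M)*M = (3*M)*M = 3*M**2)
h(1425, D(-1)) + 2696045 = 3*1425**2 + 2696045 = 3*2030625 + 2696045 = 6091875 + 2696045 = 8787920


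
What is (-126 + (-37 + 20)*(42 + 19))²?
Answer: 1352569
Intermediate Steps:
(-126 + (-37 + 20)*(42 + 19))² = (-126 - 17*61)² = (-126 - 1037)² = (-1163)² = 1352569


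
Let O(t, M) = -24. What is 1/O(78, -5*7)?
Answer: -1/24 ≈ -0.041667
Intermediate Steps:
1/O(78, -5*7) = 1/(-24) = -1/24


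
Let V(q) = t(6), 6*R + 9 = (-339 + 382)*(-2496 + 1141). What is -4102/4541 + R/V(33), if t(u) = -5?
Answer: 132249587/68115 ≈ 1941.6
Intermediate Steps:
R = -29137/3 (R = -3/2 + ((-339 + 382)*(-2496 + 1141))/6 = -3/2 + (43*(-1355))/6 = -3/2 + (1/6)*(-58265) = -3/2 - 58265/6 = -29137/3 ≈ -9712.3)
V(q) = -5
-4102/4541 + R/V(33) = -4102/4541 - 29137/3/(-5) = -4102*1/4541 - 29137/3*(-1/5) = -4102/4541 + 29137/15 = 132249587/68115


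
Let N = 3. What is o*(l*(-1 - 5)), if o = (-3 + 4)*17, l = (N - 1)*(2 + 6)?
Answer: -1632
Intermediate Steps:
l = 16 (l = (3 - 1)*(2 + 6) = 2*8 = 16)
o = 17 (o = 1*17 = 17)
o*(l*(-1 - 5)) = 17*(16*(-1 - 5)) = 17*(16*(-6)) = 17*(-96) = -1632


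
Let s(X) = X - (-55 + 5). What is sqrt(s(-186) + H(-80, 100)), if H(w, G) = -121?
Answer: I*sqrt(257) ≈ 16.031*I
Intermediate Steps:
s(X) = 50 + X (s(X) = X - 1*(-50) = X + 50 = 50 + X)
sqrt(s(-186) + H(-80, 100)) = sqrt((50 - 186) - 121) = sqrt(-136 - 121) = sqrt(-257) = I*sqrt(257)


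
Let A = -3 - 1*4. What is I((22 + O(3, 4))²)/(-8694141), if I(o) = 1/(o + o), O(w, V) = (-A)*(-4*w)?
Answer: -1/66840556008 ≈ -1.4961e-11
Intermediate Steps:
A = -7 (A = -3 - 4 = -7)
O(w, V) = -28*w (O(w, V) = (-1*(-7))*(-4*w) = 7*(-4*w) = -28*w)
I(o) = 1/(2*o)
I((22 + O(3, 4))²)/(-8694141) = (1/(2*((22 - 28*3)²)))/(-8694141) = (1/(2*((22 - 84)²)))*(-1/8694141) = (1/(2*((-62)²)))*(-1/8694141) = ((½)/3844)*(-1/8694141) = ((½)*(1/3844))*(-1/8694141) = (1/7688)*(-1/8694141) = -1/66840556008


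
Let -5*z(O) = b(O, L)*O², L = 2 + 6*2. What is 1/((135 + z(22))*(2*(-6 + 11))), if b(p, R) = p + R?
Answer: -1/33498 ≈ -2.9853e-5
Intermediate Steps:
L = 14 (L = 2 + 12 = 14)
b(p, R) = R + p
z(O) = -O²*(14 + O)/5 (z(O) = -(14 + O)*O²/5 = -O²*(14 + O)/5)
1/((135 + z(22))*(2*(-6 + 11))) = 1/((135 + (⅕)*22²*(-14 - 1*22))*(2*(-6 + 11))) = 1/((135 + (⅕)*484*(-14 - 22))*(2*5)) = 1/((135 + (⅕)*484*(-36))*10) = 1/((135 - 17424/5)*10) = 1/(-16749/5*10) = 1/(-33498) = -1/33498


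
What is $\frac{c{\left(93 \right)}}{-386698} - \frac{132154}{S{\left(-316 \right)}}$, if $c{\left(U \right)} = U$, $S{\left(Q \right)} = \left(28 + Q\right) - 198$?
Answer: $\frac{25551821147}{93967614} \approx 271.92$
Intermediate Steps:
$S{\left(Q \right)} = -170 + Q$
$\frac{c{\left(93 \right)}}{-386698} - \frac{132154}{S{\left(-316 \right)}} = \frac{93}{-386698} - \frac{132154}{-170 - 316} = 93 \left(- \frac{1}{386698}\right) - \frac{132154}{-486} = - \frac{93}{386698} - - \frac{66077}{243} = - \frac{93}{386698} + \frac{66077}{243} = \frac{25551821147}{93967614}$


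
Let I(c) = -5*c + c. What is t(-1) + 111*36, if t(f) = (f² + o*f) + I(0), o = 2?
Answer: 3995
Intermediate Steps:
I(c) = -4*c
t(f) = f² + 2*f (t(f) = (f² + 2*f) - 4*0 = (f² + 2*f) + 0 = f² + 2*f)
t(-1) + 111*36 = -(2 - 1) + 111*36 = -1*1 + 3996 = -1 + 3996 = 3995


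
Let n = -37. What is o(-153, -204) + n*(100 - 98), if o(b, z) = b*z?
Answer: 31138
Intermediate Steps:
o(-153, -204) + n*(100 - 98) = -153*(-204) - 37*(100 - 98) = 31212 - 37*2 = 31212 - 74 = 31138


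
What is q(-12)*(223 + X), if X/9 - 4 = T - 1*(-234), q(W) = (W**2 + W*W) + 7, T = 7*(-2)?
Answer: 660505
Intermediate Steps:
T = -14
q(W) = 7 + 2*W**2 (q(W) = (W**2 + W**2) + 7 = 2*W**2 + 7 = 7 + 2*W**2)
X = 2016 (X = 36 + 9*(-14 - 1*(-234)) = 36 + 9*(-14 + 234) = 36 + 9*220 = 36 + 1980 = 2016)
q(-12)*(223 + X) = (7 + 2*(-12)**2)*(223 + 2016) = (7 + 2*144)*2239 = (7 + 288)*2239 = 295*2239 = 660505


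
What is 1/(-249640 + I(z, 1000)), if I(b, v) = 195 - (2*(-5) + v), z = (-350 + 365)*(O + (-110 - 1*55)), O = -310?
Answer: -1/250435 ≈ -3.9931e-6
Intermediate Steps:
z = -7125 (z = (-350 + 365)*(-310 + (-110 - 1*55)) = 15*(-310 + (-110 - 55)) = 15*(-310 - 165) = 15*(-475) = -7125)
I(b, v) = 205 - v (I(b, v) = 195 - (-10 + v) = 195 + (10 - v) = 205 - v)
1/(-249640 + I(z, 1000)) = 1/(-249640 + (205 - 1*1000)) = 1/(-249640 + (205 - 1000)) = 1/(-249640 - 795) = 1/(-250435) = -1/250435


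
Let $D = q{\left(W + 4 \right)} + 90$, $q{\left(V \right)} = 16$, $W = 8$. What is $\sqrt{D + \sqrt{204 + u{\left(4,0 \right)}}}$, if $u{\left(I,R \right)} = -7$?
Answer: $\sqrt{106 + \sqrt{197}} \approx 10.956$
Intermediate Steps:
$D = 106$ ($D = 16 + 90 = 106$)
$\sqrt{D + \sqrt{204 + u{\left(4,0 \right)}}} = \sqrt{106 + \sqrt{204 - 7}} = \sqrt{106 + \sqrt{197}}$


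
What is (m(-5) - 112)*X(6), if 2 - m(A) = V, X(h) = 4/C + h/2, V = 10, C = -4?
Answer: -240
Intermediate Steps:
X(h) = -1 + h/2 (X(h) = 4/(-4) + h/2 = 4*(-¼) + h*(½) = -1 + h/2)
m(A) = -8 (m(A) = 2 - 1*10 = 2 - 10 = -8)
(m(-5) - 112)*X(6) = (-8 - 112)*(-1 + (½)*6) = -120*(-1 + 3) = -120*2 = -240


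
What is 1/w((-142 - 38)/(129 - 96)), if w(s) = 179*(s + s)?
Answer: -11/21480 ≈ -0.00051210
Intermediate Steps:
w(s) = 358*s (w(s) = 179*(2*s) = 358*s)
1/w((-142 - 38)/(129 - 96)) = 1/(358*((-142 - 38)/(129 - 96))) = 1/(358*(-180/33)) = 1/(358*(-180*1/33)) = 1/(358*(-60/11)) = 1/(-21480/11) = -11/21480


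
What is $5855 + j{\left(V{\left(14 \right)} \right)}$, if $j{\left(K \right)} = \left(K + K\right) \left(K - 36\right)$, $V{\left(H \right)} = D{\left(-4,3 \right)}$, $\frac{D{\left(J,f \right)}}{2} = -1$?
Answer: $6007$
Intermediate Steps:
$D{\left(J,f \right)} = -2$ ($D{\left(J,f \right)} = 2 \left(-1\right) = -2$)
$V{\left(H \right)} = -2$
$j{\left(K \right)} = 2 K \left(-36 + K\right)$
$5855 + j{\left(V{\left(14 \right)} \right)} = 5855 + 2 \left(-2\right) \left(-36 - 2\right) = 5855 + 2 \left(-2\right) \left(-38\right) = 5855 + 152 = 6007$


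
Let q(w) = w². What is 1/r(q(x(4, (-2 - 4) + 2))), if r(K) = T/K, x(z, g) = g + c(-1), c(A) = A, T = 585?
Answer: 5/117 ≈ 0.042735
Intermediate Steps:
x(z, g) = -1 + g (x(z, g) = g - 1 = -1 + g)
r(K) = 585/K
1/r(q(x(4, (-2 - 4) + 2))) = 1/(585/((-1 + ((-2 - 4) + 2))²)) = 1/(585/((-1 + (-6 + 2))²)) = 1/(585/((-1 - 4)²)) = 1/(585/((-5)²)) = 1/(585/25) = 1/(585*(1/25)) = 1/(117/5) = 5/117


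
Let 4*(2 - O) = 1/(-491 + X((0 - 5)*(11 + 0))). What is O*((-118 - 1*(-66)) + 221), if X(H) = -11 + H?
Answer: 753233/2228 ≈ 338.08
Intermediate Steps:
O = 4457/2228 (O = 2 - 1/(4*(-491 + (-11 + (0 - 5)*(11 + 0)))) = 2 - 1/(4*(-491 + (-11 - 5*11))) = 2 - 1/(4*(-491 + (-11 - 55))) = 2 - 1/(4*(-491 - 66)) = 2 - ¼/(-557) = 2 - ¼*(-1/557) = 2 + 1/2228 = 4457/2228 ≈ 2.0005)
O*((-118 - 1*(-66)) + 221) = 4457*((-118 - 1*(-66)) + 221)/2228 = 4457*((-118 + 66) + 221)/2228 = 4457*(-52 + 221)/2228 = (4457/2228)*169 = 753233/2228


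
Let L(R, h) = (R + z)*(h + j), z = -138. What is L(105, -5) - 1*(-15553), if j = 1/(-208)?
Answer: 3269377/208 ≈ 15718.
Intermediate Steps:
j = -1/208 ≈ -0.0048077
L(R, h) = (-138 + R)*(-1/208 + h) (L(R, h) = (R - 138)*(h - 1/208) = (-138 + R)*(-1/208 + h))
L(105, -5) - 1*(-15553) = (69/104 - 138*(-5) - 1/208*105 + 105*(-5)) - 1*(-15553) = (69/104 + 690 - 105/208 - 525) + 15553 = 34353/208 + 15553 = 3269377/208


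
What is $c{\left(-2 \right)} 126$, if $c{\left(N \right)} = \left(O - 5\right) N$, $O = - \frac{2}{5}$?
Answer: $\frac{6804}{5} \approx 1360.8$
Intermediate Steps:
$O = - \frac{2}{5}$ ($O = \left(-2\right) \frac{1}{5} = - \frac{2}{5} \approx -0.4$)
$c{\left(N \right)} = - \frac{27 N}{5}$ ($c{\left(N \right)} = \left(- \frac{2}{5} - 5\right) N = - \frac{27 N}{5}$)
$c{\left(-2 \right)} 126 = \left(- \frac{27}{5}\right) \left(-2\right) 126 = \frac{54}{5} \cdot 126 = \frac{6804}{5}$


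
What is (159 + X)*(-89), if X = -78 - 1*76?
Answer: -445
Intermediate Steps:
X = -154 (X = -78 - 76 = -154)
(159 + X)*(-89) = (159 - 154)*(-89) = 5*(-89) = -445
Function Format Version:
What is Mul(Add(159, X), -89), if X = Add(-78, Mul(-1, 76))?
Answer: -445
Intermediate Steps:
X = -154 (X = Add(-78, -76) = -154)
Mul(Add(159, X), -89) = Mul(Add(159, -154), -89) = Mul(5, -89) = -445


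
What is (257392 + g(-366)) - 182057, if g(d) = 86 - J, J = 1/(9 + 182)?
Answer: 14405410/191 ≈ 75421.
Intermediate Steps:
J = 1/191 ≈ 0.0052356
g(d) = 16425/191 (g(d) = 86 - 1*1/191 = 86 - 1/191 = 16425/191)
(257392 + g(-366)) - 182057 = (257392 + 16425/191) - 182057 = 49178297/191 - 182057 = 14405410/191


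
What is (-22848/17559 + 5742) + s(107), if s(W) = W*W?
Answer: 100611307/5853 ≈ 17190.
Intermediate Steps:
s(W) = W**2
(-22848/17559 + 5742) + s(107) = (-22848/17559 + 5742) + 107**2 = (-22848*1/17559 + 5742) + 11449 = (-7616/5853 + 5742) + 11449 = 33600310/5853 + 11449 = 100611307/5853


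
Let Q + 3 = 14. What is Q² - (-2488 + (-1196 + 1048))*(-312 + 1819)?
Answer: 3972573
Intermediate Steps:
Q = 11 (Q = -3 + 14 = 11)
Q² - (-2488 + (-1196 + 1048))*(-312 + 1819) = 11² - (-2488 + (-1196 + 1048))*(-312 + 1819) = 121 - (-2488 - 148)*1507 = 121 - (-2636)*1507 = 121 - 1*(-3972452) = 121 + 3972452 = 3972573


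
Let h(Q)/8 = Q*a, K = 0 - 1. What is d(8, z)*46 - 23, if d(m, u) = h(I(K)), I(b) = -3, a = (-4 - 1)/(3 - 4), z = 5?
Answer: -5543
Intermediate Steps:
a = 5 (a = -5/(-1) = -5*(-1) = 5)
K = -1
h(Q) = 40*Q (h(Q) = 8*(Q*5) = 8*(5*Q) = 40*Q)
d(m, u) = -120 (d(m, u) = 40*(-3) = -120)
d(8, z)*46 - 23 = -120*46 - 23 = -5520 - 23 = -5543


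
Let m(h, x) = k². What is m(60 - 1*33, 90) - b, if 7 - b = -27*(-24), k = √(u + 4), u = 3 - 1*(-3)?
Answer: 651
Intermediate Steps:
u = 6 (u = 3 + 3 = 6)
k = √10 (k = √(6 + 4) = √10 ≈ 3.1623)
b = -641 (b = 7 - (-27)*(-24) = 7 - 1*648 = 7 - 648 = -641)
m(h, x) = 10 (m(h, x) = (√10)² = 10)
m(60 - 1*33, 90) - b = 10 - 1*(-641) = 10 + 641 = 651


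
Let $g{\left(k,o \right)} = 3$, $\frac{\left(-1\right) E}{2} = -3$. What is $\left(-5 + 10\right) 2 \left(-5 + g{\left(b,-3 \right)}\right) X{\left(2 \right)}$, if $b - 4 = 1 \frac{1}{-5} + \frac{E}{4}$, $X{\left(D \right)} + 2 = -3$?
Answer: $100$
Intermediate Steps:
$E = 6$ ($E = \left(-2\right) \left(-3\right) = 6$)
$X{\left(D \right)} = -5$ ($X{\left(D \right)} = -2 - 3 = -5$)
$b = \frac{53}{10}$ ($b = 4 + \left(1 \frac{1}{-5} + \frac{6}{4}\right) = 4 + \left(1 \left(- \frac{1}{5}\right) + 6 \cdot \frac{1}{4}\right) = 4 + \left(- \frac{1}{5} + \frac{3}{2}\right) = 4 + \frac{13}{10} = \frac{53}{10} \approx 5.3$)
$\left(-5 + 10\right) 2 \left(-5 + g{\left(b,-3 \right)}\right) X{\left(2 \right)} = \left(-5 + 10\right) 2 \left(-5 + 3\right) \left(-5\right) = 5 \cdot 2 \left(-2\right) \left(-5\right) = 5 \left(-4\right) \left(-5\right) = \left(-20\right) \left(-5\right) = 100$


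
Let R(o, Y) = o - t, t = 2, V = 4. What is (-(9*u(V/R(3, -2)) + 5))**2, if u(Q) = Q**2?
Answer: 22201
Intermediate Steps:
R(o, Y) = -2 + o (R(o, Y) = o - 1*2 = o - 2 = -2 + o)
(-(9*u(V/R(3, -2)) + 5))**2 = (-(9*(4/(-2 + 3))**2 + 5))**2 = (-(9*(4/1)**2 + 5))**2 = (-(9*(4*1)**2 + 5))**2 = (-(9*4**2 + 5))**2 = (-(9*16 + 5))**2 = (-(144 + 5))**2 = (-1*149)**2 = (-149)**2 = 22201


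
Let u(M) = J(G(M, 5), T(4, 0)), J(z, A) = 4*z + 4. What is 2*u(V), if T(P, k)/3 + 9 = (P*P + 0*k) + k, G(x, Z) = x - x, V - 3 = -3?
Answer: 8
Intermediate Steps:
V = 0 (V = 3 - 3 = 0)
G(x, Z) = 0
T(P, k) = -27 + 3*k + 3*P**2 (T(P, k) = -27 + 3*((P*P + 0*k) + k) = -27 + 3*((P**2 + 0) + k) = -27 + 3*(P**2 + k) = -27 + 3*(k + P**2) = -27 + (3*k + 3*P**2) = -27 + 3*k + 3*P**2)
J(z, A) = 4 + 4*z
u(M) = 4 (u(M) = 4 + 4*0 = 4 + 0 = 4)
2*u(V) = 2*4 = 8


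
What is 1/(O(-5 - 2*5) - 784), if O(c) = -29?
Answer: -1/813 ≈ -0.0012300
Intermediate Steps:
1/(O(-5 - 2*5) - 784) = 1/(-29 - 784) = 1/(-813) = -1/813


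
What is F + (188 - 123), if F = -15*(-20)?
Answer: 365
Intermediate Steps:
F = 300
F + (188 - 123) = 300 + (188 - 123) = 300 + 65 = 365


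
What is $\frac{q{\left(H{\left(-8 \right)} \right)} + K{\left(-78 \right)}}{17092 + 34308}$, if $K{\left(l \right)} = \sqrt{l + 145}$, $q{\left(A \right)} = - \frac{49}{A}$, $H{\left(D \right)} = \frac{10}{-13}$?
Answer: $\frac{637}{514000} + \frac{\sqrt{67}}{51400} \approx 0.0013985$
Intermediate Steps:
$H{\left(D \right)} = - \frac{10}{13}$ ($H{\left(D \right)} = 10 \left(- \frac{1}{13}\right) = - \frac{10}{13}$)
$K{\left(l \right)} = \sqrt{145 + l}$
$\frac{q{\left(H{\left(-8 \right)} \right)} + K{\left(-78 \right)}}{17092 + 34308} = \frac{- \frac{49}{- \frac{10}{13}} + \sqrt{145 - 78}}{17092 + 34308} = \frac{\left(-49\right) \left(- \frac{13}{10}\right) + \sqrt{67}}{51400} = \left(\frac{637}{10} + \sqrt{67}\right) \frac{1}{51400} = \frac{637}{514000} + \frac{\sqrt{67}}{51400}$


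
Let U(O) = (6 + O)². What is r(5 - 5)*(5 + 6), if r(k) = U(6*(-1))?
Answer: 0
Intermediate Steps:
r(k) = 0 (r(k) = (6 + 6*(-1))² = (6 - 6)² = 0² = 0)
r(5 - 5)*(5 + 6) = 0*(5 + 6) = 0*11 = 0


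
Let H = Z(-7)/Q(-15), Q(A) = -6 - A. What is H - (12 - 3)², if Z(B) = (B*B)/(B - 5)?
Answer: -8797/108 ≈ -81.454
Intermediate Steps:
Z(B) = B²/(-5 + B)
H = -49/108 (H = ((-7)²/(-5 - 7))/(-6 - 1*(-15)) = (49/(-12))/(-6 + 15) = (49*(-1/12))/9 = -49/12*⅑ = -49/108 ≈ -0.45370)
H - (12 - 3)² = -49/108 - (12 - 3)² = -49/108 - 1*9² = -49/108 - 1*81 = -49/108 - 81 = -8797/108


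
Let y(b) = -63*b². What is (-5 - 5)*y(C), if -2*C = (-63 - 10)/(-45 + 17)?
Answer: 239805/224 ≈ 1070.6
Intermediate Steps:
C = -73/56 (C = -(-63 - 10)/(2*(-45 + 17)) = -(-73)/(2*(-28)) = -(-73)*(-1)/(2*28) = -½*73/28 = -73/56 ≈ -1.3036)
(-5 - 5)*y(C) = (-5 - 5)*(-63*(-73/56)²) = -(-630)*5329/3136 = -10*(-47961/448) = 239805/224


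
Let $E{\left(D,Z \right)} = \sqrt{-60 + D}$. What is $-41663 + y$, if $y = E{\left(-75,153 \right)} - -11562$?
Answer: $-30101 + 3 i \sqrt{15} \approx -30101.0 + 11.619 i$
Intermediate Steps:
$y = 11562 + 3 i \sqrt{15}$ ($y = \sqrt{-60 - 75} - -11562 = \sqrt{-135} + 11562 = 3 i \sqrt{15} + 11562 = 11562 + 3 i \sqrt{15} \approx 11562.0 + 11.619 i$)
$-41663 + y = -41663 + \left(11562 + 3 i \sqrt{15}\right) = -30101 + 3 i \sqrt{15}$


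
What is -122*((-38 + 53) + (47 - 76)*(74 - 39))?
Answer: 122000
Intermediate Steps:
-122*((-38 + 53) + (47 - 76)*(74 - 39)) = -122*(15 - 29*35) = -122*(15 - 1015) = -122*(-1000) = 122000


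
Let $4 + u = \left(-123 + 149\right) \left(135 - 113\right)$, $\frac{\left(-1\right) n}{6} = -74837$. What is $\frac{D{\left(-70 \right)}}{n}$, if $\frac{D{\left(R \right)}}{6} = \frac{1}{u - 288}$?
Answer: $\frac{1}{20954360} \approx 4.7723 \cdot 10^{-8}$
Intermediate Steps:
$n = 449022$ ($n = \left(-6\right) \left(-74837\right) = 449022$)
$u = 568$ ($u = -4 + \left(-123 + 149\right) \left(135 - 113\right) = -4 + 26 \cdot 22 = -4 + 572 = 568$)
$D{\left(R \right)} = \frac{3}{140}$ ($D{\left(R \right)} = \frac{6}{568 - 288} = \frac{6}{280} = 6 \cdot \frac{1}{280} = \frac{3}{140}$)
$\frac{D{\left(-70 \right)}}{n} = \frac{3}{140 \cdot 449022} = \frac{3}{140} \cdot \frac{1}{449022} = \frac{1}{20954360}$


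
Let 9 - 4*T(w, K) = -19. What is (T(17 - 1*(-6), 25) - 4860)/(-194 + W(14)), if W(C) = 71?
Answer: 4853/123 ≈ 39.455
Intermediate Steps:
T(w, K) = 7 (T(w, K) = 9/4 - 1/4*(-19) = 9/4 + 19/4 = 7)
(T(17 - 1*(-6), 25) - 4860)/(-194 + W(14)) = (7 - 4860)/(-194 + 71) = -4853/(-123) = -4853*(-1/123) = 4853/123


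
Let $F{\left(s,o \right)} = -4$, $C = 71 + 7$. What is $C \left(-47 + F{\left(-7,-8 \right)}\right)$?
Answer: $-3978$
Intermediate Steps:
$C = 78$
$C \left(-47 + F{\left(-7,-8 \right)}\right) = 78 \left(-47 - 4\right) = 78 \left(-51\right) = -3978$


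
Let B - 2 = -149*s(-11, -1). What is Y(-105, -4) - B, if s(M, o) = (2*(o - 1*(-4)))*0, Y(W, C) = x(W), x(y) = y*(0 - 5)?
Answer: 523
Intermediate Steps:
x(y) = -5*y (x(y) = y*(-5) = -5*y)
Y(W, C) = -5*W
s(M, o) = 0 (s(M, o) = (2*(o + 4))*0 = (2*(4 + o))*0 = (8 + 2*o)*0 = 0)
B = 2 (B = 2 - 149*0 = 2 + 0 = 2)
Y(-105, -4) - B = -5*(-105) - 1*2 = 525 - 2 = 523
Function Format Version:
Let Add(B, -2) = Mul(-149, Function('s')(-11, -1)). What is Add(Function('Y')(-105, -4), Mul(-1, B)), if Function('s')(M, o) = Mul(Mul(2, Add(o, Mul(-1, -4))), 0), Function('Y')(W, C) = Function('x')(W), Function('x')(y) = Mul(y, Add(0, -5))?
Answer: 523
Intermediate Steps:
Function('x')(y) = Mul(-5, y) (Function('x')(y) = Mul(y, -5) = Mul(-5, y))
Function('Y')(W, C) = Mul(-5, W)
Function('s')(M, o) = 0 (Function('s')(M, o) = Mul(Mul(2, Add(o, 4)), 0) = Mul(Mul(2, Add(4, o)), 0) = Mul(Add(8, Mul(2, o)), 0) = 0)
B = 2 (B = Add(2, Mul(-149, 0)) = Add(2, 0) = 2)
Add(Function('Y')(-105, -4), Mul(-1, B)) = Add(Mul(-5, -105), Mul(-1, 2)) = Add(525, -2) = 523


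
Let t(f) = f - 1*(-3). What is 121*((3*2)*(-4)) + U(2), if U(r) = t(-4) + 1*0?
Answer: -2905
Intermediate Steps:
t(f) = 3 + f (t(f) = f + 3 = 3 + f)
U(r) = -1 (U(r) = (3 - 4) + 1*0 = -1 + 0 = -1)
121*((3*2)*(-4)) + U(2) = 121*((3*2)*(-4)) - 1 = 121*(6*(-4)) - 1 = 121*(-24) - 1 = -2904 - 1 = -2905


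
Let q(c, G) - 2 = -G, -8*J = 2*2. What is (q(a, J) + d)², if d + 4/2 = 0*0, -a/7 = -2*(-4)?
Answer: ¼ ≈ 0.25000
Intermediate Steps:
a = -56 (a = -(-14)*(-4) = -7*8 = -56)
J = -½ (J = -2/4 = -⅛*4 = -½ ≈ -0.50000)
q(c, G) = 2 - G
d = -2 (d = -2 + 0*0 = -2 + 0 = -2)
(q(a, J) + d)² = ((2 - 1*(-½)) - 2)² = ((2 + ½) - 2)² = (5/2 - 2)² = (½)² = ¼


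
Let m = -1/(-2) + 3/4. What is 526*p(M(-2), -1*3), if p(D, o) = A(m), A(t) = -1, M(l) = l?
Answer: -526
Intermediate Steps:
m = 5/4 (m = -1*(-½) + 3*(¼) = ½ + ¾ = 5/4 ≈ 1.2500)
p(D, o) = -1
526*p(M(-2), -1*3) = 526*(-1) = -526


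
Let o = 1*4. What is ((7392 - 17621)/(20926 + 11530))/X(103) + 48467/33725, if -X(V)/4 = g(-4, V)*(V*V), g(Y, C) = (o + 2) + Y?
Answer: 133507816139169/92899074939200 ≈ 1.4371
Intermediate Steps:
o = 4
g(Y, C) = 6 + Y (g(Y, C) = (4 + 2) + Y = 6 + Y)
X(V) = -8*V**2 (X(V) = -4*(6 - 4)*V*V = -8*V**2)
((7392 - 17621)/(20926 + 11530))/X(103) + 48467/33725 = ((7392 - 17621)/(20926 + 11530))/((-8*103**2)) + 48467/33725 = (-10229/32456)/((-8*10609)) + 48467*(1/33725) = -10229*1/32456/(-84872) + 48467/33725 = -10229/32456*(-1/84872) + 48467/33725 = 10229/2754605632 + 48467/33725 = 133507816139169/92899074939200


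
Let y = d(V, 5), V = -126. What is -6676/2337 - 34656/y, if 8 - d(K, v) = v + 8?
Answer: 80957692/11685 ≈ 6928.3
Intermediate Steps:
d(K, v) = -v (d(K, v) = 8 - (v + 8) = 8 - (8 + v) = 8 + (-8 - v) = -v)
y = -5 (y = -1*5 = -5)
-6676/2337 - 34656/y = -6676/2337 - 34656/(-5) = -6676*1/2337 - 34656*(-⅕) = -6676/2337 + 34656/5 = 80957692/11685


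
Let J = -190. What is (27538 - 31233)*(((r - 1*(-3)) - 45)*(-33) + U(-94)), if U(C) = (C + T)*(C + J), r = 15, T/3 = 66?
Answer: 105843275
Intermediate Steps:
T = 198 (T = 3*66 = 198)
U(C) = (-190 + C)*(198 + C) (U(C) = (C + 198)*(C - 190) = (198 + C)*(-190 + C) = (-190 + C)*(198 + C))
(27538 - 31233)*(((r - 1*(-3)) - 45)*(-33) + U(-94)) = (27538 - 31233)*(((15 - 1*(-3)) - 45)*(-33) + (-37620 + (-94)² + 8*(-94))) = -3695*(((15 + 3) - 45)*(-33) + (-37620 + 8836 - 752)) = -3695*((18 - 45)*(-33) - 29536) = -3695*(-27*(-33) - 29536) = -3695*(891 - 29536) = -3695*(-28645) = 105843275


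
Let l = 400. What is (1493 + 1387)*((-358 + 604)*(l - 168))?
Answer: 164367360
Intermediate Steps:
(1493 + 1387)*((-358 + 604)*(l - 168)) = (1493 + 1387)*((-358 + 604)*(400 - 168)) = 2880*(246*232) = 2880*57072 = 164367360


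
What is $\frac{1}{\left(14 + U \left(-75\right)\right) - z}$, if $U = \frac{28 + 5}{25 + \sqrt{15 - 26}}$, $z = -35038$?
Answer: $\frac{2470133}{86342800041} - \frac{275 i \sqrt{11}}{86342800041} \approx 2.8608 \cdot 10^{-5} - 1.0563 \cdot 10^{-8} i$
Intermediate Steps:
$U = \frac{33}{25 + i \sqrt{11}}$ ($U = \frac{33}{25 + \sqrt{-11}} = \frac{33}{25 + i \sqrt{11}} \approx 1.2972 - 0.17209 i$)
$\frac{1}{\left(14 + U \left(-75\right)\right) - z} = \frac{1}{\left(14 + \left(\frac{275}{212} - \frac{11 i \sqrt{11}}{212}\right) \left(-75\right)\right) - -35038} = \frac{1}{\left(14 - \left(\frac{20625}{212} - \frac{825 i \sqrt{11}}{212}\right)\right) + 35038} = \frac{1}{\left(- \frac{17657}{212} + \frac{825 i \sqrt{11}}{212}\right) + 35038} = \frac{1}{\frac{7410399}{212} + \frac{825 i \sqrt{11}}{212}}$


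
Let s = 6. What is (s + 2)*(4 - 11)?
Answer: -56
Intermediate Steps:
(s + 2)*(4 - 11) = (6 + 2)*(4 - 11) = 8*(-7) = -56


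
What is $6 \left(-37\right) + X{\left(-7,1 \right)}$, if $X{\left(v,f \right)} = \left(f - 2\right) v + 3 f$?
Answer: $-212$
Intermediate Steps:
$X{\left(v,f \right)} = 3 f + v \left(-2 + f\right)$ ($X{\left(v,f \right)} = \left(f - 2\right) v + 3 f = \left(-2 + f\right) v + 3 f = v \left(-2 + f\right) + 3 f = 3 f + v \left(-2 + f\right)$)
$6 \left(-37\right) + X{\left(-7,1 \right)} = 6 \left(-37\right) + \left(\left(-2\right) \left(-7\right) + 3 \cdot 1 + 1 \left(-7\right)\right) = -222 + \left(14 + 3 - 7\right) = -222 + 10 = -212$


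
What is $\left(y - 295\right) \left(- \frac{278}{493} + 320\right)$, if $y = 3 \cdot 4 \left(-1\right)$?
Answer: $- \frac{48346974}{493} \approx -98067.0$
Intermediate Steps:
$y = -12$ ($y = 3 \left(-4\right) = -12$)
$\left(y - 295\right) \left(- \frac{278}{493} + 320\right) = \left(-12 - 295\right) \left(- \frac{278}{493} + 320\right) = - 307 \left(\left(-278\right) \frac{1}{493} + 320\right) = - 307 \left(- \frac{278}{493} + 320\right) = \left(-307\right) \frac{157482}{493} = - \frac{48346974}{493}$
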